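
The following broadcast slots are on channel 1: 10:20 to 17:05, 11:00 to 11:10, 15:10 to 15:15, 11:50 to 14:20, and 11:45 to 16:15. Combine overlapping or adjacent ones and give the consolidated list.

Sort by start: 10:20–17:05, 11:00–11:10, 11:45–16:15, 11:50–14:20, 15:10–15:15.
11:00–11:10 overlaps/touches 10:20–17:05 → extend to 10:20–17:05.
11:45–16:15 overlaps/touches 10:20–17:05 → extend to 10:20–17:05.
11:50–14:20 overlaps/touches 10:20–17:05 → extend to 10:20–17:05.
15:10–15:15 overlaps/touches 10:20–17:05 → extend to 10:20–17:05.

10:20–17:05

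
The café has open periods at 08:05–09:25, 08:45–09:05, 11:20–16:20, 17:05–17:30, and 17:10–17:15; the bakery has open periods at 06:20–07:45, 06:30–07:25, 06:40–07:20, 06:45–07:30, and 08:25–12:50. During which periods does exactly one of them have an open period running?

06:20–07:45, 08:05–08:25, 09:25–11:20, 12:50–16:20, 17:05–17:30

First set merges to 08:05–09:25, 11:20–16:20, 17:05–17:30.
Second set merges to 06:20–07:45, 08:25–12:50.
Only in the first: 08:05–08:25, 12:50–16:20, 17:05–17:30.
Only in the second: 06:20–07:45, 09:25–11:20.
Together these are the periods covered by exactly one.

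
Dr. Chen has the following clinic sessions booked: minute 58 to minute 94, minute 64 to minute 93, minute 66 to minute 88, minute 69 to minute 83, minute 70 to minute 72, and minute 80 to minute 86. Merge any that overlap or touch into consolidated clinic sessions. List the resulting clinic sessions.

minute 64 to minute 93 overlaps/touches minute 58 to minute 94 → extend to minute 58 to minute 94.
minute 66 to minute 88 overlaps/touches minute 58 to minute 94 → extend to minute 58 to minute 94.
minute 69 to minute 83 overlaps/touches minute 58 to minute 94 → extend to minute 58 to minute 94.
minute 70 to minute 72 overlaps/touches minute 58 to minute 94 → extend to minute 58 to minute 94.
minute 80 to minute 86 overlaps/touches minute 58 to minute 94 → extend to minute 58 to minute 94.

minute 58 to minute 94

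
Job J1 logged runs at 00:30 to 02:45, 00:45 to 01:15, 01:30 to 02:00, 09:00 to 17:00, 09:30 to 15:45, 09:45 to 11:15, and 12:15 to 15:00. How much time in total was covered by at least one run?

10 h 15 min

Merged: 00:30–02:45, 09:00–17:00.
Lengths: 2 h 15 min + 8 h = 10 h 15 min.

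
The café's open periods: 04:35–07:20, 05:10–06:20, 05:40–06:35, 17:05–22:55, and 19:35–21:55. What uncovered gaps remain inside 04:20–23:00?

04:20-04:35, 07:20-17:05, 22:55-23:00

The merged coverage is 04:35-07:20, 17:05-22:55.
Uncovered inside 04:20-23:00: 04:20-04:35, 07:20-17:05, 22:55-23:00.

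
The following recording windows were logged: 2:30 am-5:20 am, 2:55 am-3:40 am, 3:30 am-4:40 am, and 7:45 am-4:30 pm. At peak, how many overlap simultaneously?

3

Walk the sorted start/end points keeping a running depth.
The depth first hits 3 at 3:30 am.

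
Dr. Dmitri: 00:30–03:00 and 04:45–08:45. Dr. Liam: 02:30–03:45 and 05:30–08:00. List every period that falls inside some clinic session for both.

00:30–03:00 overlaps B on 02:30–03:00.
04:45–08:45 overlaps B on 05:30–08:00.

02:30–03:00, 05:30–08:00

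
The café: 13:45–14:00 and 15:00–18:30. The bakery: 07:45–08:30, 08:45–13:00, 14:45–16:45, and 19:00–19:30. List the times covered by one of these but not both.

A but not B: 13:45–14:00, 16:45–18:30.
B but not A: 07:45–08:30, 08:45–13:00, 14:45–15:00, 19:00–19:30.
Combining gives A △ B.

07:45–08:30, 08:45–13:00, 13:45–14:00, 14:45–15:00, 16:45–18:30, 19:00–19:30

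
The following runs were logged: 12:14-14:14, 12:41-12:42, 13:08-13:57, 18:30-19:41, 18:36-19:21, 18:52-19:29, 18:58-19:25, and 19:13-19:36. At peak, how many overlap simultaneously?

At 19:13, 5 of the intervals are simultaneously active.
No point has more.

5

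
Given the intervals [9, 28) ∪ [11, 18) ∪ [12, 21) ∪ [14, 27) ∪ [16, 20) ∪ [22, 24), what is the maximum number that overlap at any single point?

At 16, 5 of the intervals are simultaneously active.
No point has more.

5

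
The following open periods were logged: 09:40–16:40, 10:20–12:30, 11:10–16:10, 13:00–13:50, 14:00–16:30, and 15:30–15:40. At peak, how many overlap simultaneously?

At 15:30, 4 of the intervals are simultaneously active.
No point has more.

4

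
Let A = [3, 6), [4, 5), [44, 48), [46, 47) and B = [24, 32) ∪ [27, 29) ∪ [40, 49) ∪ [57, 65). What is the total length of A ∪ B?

28

A, merged: [3, 6), [44, 48).
B, merged: [24, 32), [40, 49), [57, 65).
A ∪ B = [3, 6), [24, 32), [40, 49), [57, 65).
Total: 3 + 8 + 9 + 8 = 28.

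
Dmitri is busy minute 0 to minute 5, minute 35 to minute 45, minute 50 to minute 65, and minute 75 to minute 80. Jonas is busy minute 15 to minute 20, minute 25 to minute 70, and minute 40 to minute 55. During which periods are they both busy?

Merge the second list: minute 15 to minute 20, minute 25 to minute 70.
minute 0 to minute 5: no overlap with the second set.
minute 35 to minute 45 meets the second set on minute 35 to minute 45.
minute 50 to minute 65 meets the second set on minute 50 to minute 65.
minute 75 to minute 80: no overlap with the second set.

minute 35 to minute 45, minute 50 to minute 65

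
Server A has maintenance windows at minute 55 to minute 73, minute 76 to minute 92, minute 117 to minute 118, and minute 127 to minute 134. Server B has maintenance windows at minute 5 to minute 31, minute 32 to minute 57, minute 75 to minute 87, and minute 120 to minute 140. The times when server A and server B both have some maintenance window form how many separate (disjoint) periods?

A ∩ B = minute 55 to minute 57, minute 76 to minute 87, minute 127 to minute 134.
That is 3 disjoint pieces.

3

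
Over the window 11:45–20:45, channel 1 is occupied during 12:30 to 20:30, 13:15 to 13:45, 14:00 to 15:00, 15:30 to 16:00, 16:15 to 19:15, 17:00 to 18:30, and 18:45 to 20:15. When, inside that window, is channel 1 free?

After merging, the occupied span is 12:30–20:30.
Complement within 11:45–20:45: 11:45–12:30, 20:30–20:45.

11:45–12:30, 20:30–20:45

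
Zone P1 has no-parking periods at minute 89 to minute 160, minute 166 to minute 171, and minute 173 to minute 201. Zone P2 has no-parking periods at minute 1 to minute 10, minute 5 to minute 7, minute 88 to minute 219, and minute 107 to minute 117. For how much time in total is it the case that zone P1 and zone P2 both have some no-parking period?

104 minutes

Merge the second list: minute 1 to minute 10, minute 88 to minute 219.
A ∩ B = minute 89 to minute 160, minute 166 to minute 171, minute 173 to minute 201.
Total: 71 minutes + 5 minutes + 28 minutes = 104 minutes.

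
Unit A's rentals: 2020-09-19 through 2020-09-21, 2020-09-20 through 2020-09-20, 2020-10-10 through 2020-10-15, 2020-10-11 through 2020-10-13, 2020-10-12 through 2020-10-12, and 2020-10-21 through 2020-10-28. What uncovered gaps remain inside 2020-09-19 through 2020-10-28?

2020-09-22 through 2020-10-09, 2020-10-16 through 2020-10-20

The merged coverage is 2020-09-19 through 2020-09-21, 2020-10-10 through 2020-10-15, 2020-10-21 through 2020-10-28.
Gaps within 2020-09-19 through 2020-10-28: 2020-09-22 through 2020-10-09, 2020-10-16 through 2020-10-20.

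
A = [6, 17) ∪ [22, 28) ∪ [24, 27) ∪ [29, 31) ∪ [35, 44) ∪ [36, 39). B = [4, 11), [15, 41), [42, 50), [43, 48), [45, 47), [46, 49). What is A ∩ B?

Merge the first list: [6, 17), [22, 28), [29, 31), [35, 44).
Merge the second list: [4, 11), [15, 41), [42, 50).
[6, 17) ∩ B → [6, 11), [15, 17).
[22, 28) ∩ B → [22, 28).
[29, 31) ∩ B → [29, 31).
[35, 44) ∩ B → [35, 41), [42, 44).

[6, 11) ∪ [15, 17) ∪ [22, 28) ∪ [29, 31) ∪ [35, 41) ∪ [42, 44)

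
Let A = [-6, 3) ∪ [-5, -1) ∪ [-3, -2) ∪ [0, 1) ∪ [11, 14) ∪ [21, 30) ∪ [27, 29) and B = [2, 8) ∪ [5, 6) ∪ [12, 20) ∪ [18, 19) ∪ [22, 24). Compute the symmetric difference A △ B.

A, merged: [-6, 3), [11, 14), [21, 30).
B, merged: [2, 8), [12, 20), [22, 24).
A \ B = [-6, 2), [11, 12), [21, 22), [24, 30).
B \ A = [3, 8), [14, 20).
Union of the two gives the symmetric difference.

[-6, 2) ∪ [3, 8) ∪ [11, 12) ∪ [14, 20) ∪ [21, 22) ∪ [24, 30)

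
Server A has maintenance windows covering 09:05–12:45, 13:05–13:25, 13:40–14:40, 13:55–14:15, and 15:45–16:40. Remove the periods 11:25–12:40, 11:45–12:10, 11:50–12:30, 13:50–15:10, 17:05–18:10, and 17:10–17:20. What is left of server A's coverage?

Merge the first list: 09:05-12:45, 13:05-13:25, 13:40-14:40, 15:45-16:40.
Merge the second list: 11:25-12:40, 13:50-15:10, 17:05-18:10.
09:05-12:45 minus B → 09:05-11:25, 12:40-12:45.
13:05-13:25: no B overlap → unchanged.
13:40-14:40 minus B → 13:40-13:50.
15:45-16:40: no B overlap → unchanged.

09:05-11:25, 12:40-12:45, 13:05-13:25, 13:40-13:50, 15:45-16:40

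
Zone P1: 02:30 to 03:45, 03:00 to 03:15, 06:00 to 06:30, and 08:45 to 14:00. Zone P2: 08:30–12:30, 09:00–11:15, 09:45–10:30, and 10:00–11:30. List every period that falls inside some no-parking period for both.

08:45–12:30

Merge the first list: 02:30–03:45, 06:00–06:30, 08:45–14:00.
Merge the second list: 08:30–12:30.
02:30–03:45 falls entirely outside B.
06:00–06:30 falls entirely outside B.
08:45–14:00 overlaps B on 08:45–12:30.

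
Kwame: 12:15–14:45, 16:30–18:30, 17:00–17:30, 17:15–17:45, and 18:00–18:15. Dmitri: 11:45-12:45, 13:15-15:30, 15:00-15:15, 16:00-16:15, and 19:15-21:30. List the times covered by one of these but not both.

Merge the first list: 12:15–14:45, 16:30–18:30.
Merge the second list: 11:45–12:45, 13:15–15:30, 16:00–16:15, 19:15–21:30.
A but not B: 12:45–13:15, 16:30–18:30.
B but not A: 11:45–12:15, 14:45–15:30, 16:00–16:15, 19:15–21:30.
Combining gives A △ B.

11:45–12:15, 12:45–13:15, 14:45–15:30, 16:00–16:15, 16:30–18:30, 19:15–21:30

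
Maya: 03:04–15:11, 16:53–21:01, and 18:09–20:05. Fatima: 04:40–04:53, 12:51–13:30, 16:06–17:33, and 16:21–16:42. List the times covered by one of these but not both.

03:04–04:40, 04:53–12:51, 13:30–15:11, 16:06–16:53, 17:33–21:01

Merge the first list: 03:04–15:11, 16:53–21:01.
Merge the second list: 04:40–04:53, 12:51–13:30, 16:06–17:33.
A but not B: 03:04–04:40, 04:53–12:51, 13:30–15:11, 17:33–21:01.
B but not A: 16:06–16:53.
Combining gives A △ B.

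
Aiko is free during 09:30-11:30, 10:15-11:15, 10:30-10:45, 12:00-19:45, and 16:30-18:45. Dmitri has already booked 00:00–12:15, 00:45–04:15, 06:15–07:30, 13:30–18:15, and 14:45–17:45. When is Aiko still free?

12:15–13:30, 18:15–19:45

A, merged: 09:30–11:30, 12:00–19:45.
B, merged: 00:00–12:15, 13:30–18:15.
09:30–11:30 lies entirely inside B → drops out.
12:00–19:45 with B removed leaves 12:15–13:30, 18:15–19:45.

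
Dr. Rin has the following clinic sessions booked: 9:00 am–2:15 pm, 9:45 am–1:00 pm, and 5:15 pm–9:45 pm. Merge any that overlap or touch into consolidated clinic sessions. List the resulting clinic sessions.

9:00 am–2:15 pm, 5:15 pm–9:45 pm

9:45 am–1:00 pm overlaps/touches 9:00 am–2:15 pm → extend to 9:00 am–2:15 pm.
5:15 pm–9:45 pm is disjoint → start new block.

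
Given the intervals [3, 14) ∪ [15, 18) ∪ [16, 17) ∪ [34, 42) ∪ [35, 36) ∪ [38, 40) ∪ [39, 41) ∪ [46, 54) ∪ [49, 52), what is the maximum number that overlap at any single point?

3

Walk the sorted start/end points keeping a running depth.
The depth first hits 3 at 39.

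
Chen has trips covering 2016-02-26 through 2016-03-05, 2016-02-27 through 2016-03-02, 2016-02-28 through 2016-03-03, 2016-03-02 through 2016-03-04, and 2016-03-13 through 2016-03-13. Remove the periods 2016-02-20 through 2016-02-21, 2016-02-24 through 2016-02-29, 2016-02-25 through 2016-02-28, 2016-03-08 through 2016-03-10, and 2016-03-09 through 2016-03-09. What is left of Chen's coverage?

2016-03-01 through 2016-03-05, 2016-03-13 through 2016-03-13

Merge the first list: 2016-02-26 through 2016-03-05, 2016-03-13 through 2016-03-13.
Merge the second list: 2016-02-20 through 2016-02-21, 2016-02-24 through 2016-02-29, 2016-03-08 through 2016-03-10.
2016-02-26 through 2016-03-05 minus B → 2016-03-01 through 2016-03-05.
2016-03-13 through 2016-03-13: no B overlap → unchanged.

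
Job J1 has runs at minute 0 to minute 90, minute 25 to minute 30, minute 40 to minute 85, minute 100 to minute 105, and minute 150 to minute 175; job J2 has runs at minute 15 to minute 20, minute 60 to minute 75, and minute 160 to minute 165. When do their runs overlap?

minute 15 to minute 20, minute 60 to minute 75, minute 160 to minute 165

First set merges to minute 0 to minute 90, minute 100 to minute 105, minute 150 to minute 175.
minute 0 to minute 90 ∩ B → minute 15 to minute 20, minute 60 to minute 75.
minute 100 to minute 105 meets no B interval.
minute 150 to minute 175 ∩ B → minute 160 to minute 165.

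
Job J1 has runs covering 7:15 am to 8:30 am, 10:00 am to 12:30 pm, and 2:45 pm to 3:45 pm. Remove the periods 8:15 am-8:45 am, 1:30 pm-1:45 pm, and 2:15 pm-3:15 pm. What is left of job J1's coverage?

7:15 am–8:30 am \ B = 7:15 am–8:15 am.
10:00 am–12:30 pm: nothing removed.
2:45 pm–3:45 pm \ B = 3:15 pm–3:45 pm.

7:15 am–8:15 am, 10:00 am–12:30 pm, 3:15 pm–3:45 pm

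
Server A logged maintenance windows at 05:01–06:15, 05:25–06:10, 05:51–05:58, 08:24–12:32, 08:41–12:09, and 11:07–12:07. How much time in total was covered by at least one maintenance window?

Merged: 05:01–06:15, 08:24–12:32.
Lengths: 1 h 14 min + 4 h 8 min = 5 h 22 min.

5 h 22 min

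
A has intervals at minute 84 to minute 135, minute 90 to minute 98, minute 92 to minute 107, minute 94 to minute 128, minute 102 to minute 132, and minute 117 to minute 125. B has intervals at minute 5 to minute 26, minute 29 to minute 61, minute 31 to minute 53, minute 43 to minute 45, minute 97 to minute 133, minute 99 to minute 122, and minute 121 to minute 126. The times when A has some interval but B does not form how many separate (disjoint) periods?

2

A, merged: minute 84 to minute 135.
B, merged: minute 5 to minute 26, minute 29 to minute 61, minute 97 to minute 133.
A \ B = minute 84 to minute 97, minute 133 to minute 135.
That is 2 disjoint pieces.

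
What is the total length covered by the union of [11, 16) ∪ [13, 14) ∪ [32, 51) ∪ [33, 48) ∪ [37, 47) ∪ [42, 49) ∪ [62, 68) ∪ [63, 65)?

30

Merged: [11, 16), [32, 51), [62, 68).
Lengths: 5 + 19 + 6 = 30.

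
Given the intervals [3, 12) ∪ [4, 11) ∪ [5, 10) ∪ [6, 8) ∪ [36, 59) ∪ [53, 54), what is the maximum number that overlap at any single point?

4

Walk the sorted start/end points keeping a running depth.
The depth first hits 4 at 6.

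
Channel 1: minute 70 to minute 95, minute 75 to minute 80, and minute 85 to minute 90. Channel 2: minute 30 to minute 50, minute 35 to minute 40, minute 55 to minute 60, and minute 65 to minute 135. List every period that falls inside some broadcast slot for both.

minute 70 to minute 95

First set merges to minute 70 to minute 95.
Second set merges to minute 30 to minute 50, minute 55 to minute 60, minute 65 to minute 135.
minute 70 to minute 95 overlaps B on minute 70 to minute 95.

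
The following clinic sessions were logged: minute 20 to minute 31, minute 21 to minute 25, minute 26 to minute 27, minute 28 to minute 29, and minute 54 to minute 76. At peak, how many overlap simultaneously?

Walk the sorted start/end points keeping a running depth.
The depth first hits 2 at minute 21.

2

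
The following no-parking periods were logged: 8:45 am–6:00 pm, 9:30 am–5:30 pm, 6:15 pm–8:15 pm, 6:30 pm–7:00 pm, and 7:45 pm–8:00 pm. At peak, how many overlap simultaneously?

2

At 9:30 am, 2 of the intervals are simultaneously active.
No point has more.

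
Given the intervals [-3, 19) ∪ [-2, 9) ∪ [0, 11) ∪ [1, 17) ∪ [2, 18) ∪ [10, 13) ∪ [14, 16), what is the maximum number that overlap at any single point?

Sweep endpoints in order; track running count of active intervals.
Peak of 5 reached at 2.

5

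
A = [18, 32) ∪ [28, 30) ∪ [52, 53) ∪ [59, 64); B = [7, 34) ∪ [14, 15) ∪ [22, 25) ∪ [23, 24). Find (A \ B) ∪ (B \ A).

First set merges to [18, 32), [52, 53), [59, 64).
Second set merges to [7, 34).
Only in the first: [52, 53), [59, 64).
Only in the second: [7, 18), [32, 34).
Together these are the periods covered by exactly one.

[7, 18) ∪ [32, 34) ∪ [52, 53) ∪ [59, 64)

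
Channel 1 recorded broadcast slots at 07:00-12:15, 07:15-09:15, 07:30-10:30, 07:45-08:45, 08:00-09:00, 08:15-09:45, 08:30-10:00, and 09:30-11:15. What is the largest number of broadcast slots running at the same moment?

Walk the sorted start/end points keeping a running depth.
The depth first hits 7 at 08:30.

7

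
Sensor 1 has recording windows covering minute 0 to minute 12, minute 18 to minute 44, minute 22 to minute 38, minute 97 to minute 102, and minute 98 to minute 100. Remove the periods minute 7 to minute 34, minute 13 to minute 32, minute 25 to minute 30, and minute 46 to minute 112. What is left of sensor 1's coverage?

Merge the first list: minute 0 to minute 12, minute 18 to minute 44, minute 97 to minute 102.
Merge the second list: minute 7 to minute 34, minute 46 to minute 112.
minute 0 to minute 12 with B removed leaves minute 0 to minute 7.
minute 18 to minute 44 with B removed leaves minute 34 to minute 44.
minute 97 to minute 102 lies entirely inside B → drops out.

minute 0 to minute 7, minute 34 to minute 44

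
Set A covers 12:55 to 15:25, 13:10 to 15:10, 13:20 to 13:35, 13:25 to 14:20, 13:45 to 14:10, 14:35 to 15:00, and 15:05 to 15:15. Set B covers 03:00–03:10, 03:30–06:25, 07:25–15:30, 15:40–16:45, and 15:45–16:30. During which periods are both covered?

First set merges to 12:55–15:25.
Second set merges to 03:00–03:10, 03:30–06:25, 07:25–15:30, 15:40–16:45.
12:55–15:25 meets the second set on 12:55–15:25.

12:55–15:25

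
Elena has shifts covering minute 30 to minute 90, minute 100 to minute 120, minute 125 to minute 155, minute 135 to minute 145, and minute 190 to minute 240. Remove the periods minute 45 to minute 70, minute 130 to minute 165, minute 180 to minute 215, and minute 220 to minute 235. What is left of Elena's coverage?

minute 30 to minute 45, minute 70 to minute 90, minute 100 to minute 120, minute 125 to minute 130, minute 215 to minute 220, minute 235 to minute 240

First set merges to minute 30 to minute 90, minute 100 to minute 120, minute 125 to minute 155, minute 190 to minute 240.
minute 30 to minute 90 minus B → minute 30 to minute 45, minute 70 to minute 90.
minute 100 to minute 120: no B overlap → unchanged.
minute 125 to minute 155 minus B → minute 125 to minute 130.
minute 190 to minute 240 minus B → minute 215 to minute 220, minute 235 to minute 240.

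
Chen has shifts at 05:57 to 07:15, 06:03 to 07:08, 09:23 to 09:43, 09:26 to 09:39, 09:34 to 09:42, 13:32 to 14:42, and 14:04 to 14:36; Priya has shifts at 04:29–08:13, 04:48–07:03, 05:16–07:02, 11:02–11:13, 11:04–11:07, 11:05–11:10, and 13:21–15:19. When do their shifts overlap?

05:57–07:15, 13:32–14:42

First set merges to 05:57–07:15, 09:23–09:43, 13:32–14:42.
Second set merges to 04:29–08:13, 11:02–11:13, 13:21–15:19.
05:57–07:15 meets the second set on 05:57–07:15.
09:23–09:43: no overlap with the second set.
13:32–14:42 meets the second set on 13:32–14:42.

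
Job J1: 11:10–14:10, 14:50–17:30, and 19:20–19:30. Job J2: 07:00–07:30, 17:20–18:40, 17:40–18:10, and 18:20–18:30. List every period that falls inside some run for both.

17:20-17:30

Second set merges to 07:00-07:30, 17:20-18:40.
11:10-14:10 falls entirely outside B.
14:50-17:30 overlaps B on 17:20-17:30.
19:20-19:30 falls entirely outside B.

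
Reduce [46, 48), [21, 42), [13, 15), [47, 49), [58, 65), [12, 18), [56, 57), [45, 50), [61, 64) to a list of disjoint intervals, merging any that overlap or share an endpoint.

[12, 18) ∪ [21, 42) ∪ [45, 50) ∪ [56, 57) ∪ [58, 65)

Sort by start: [12, 18), [13, 15), [21, 42), [45, 50), [46, 48), [47, 49), [56, 57), [58, 65), [61, 64).
[13, 15) overlaps/touches [12, 18) → extend to [12, 18).
[21, 42) is disjoint → start new block.
[45, 50) is disjoint → start new block.
[46, 48) overlaps/touches [45, 50) → extend to [45, 50).
[47, 49) overlaps/touches [45, 50) → extend to [45, 50).
[56, 57) is disjoint → start new block.
[58, 65) is disjoint → start new block.
[61, 64) overlaps/touches [58, 65) → extend to [58, 65).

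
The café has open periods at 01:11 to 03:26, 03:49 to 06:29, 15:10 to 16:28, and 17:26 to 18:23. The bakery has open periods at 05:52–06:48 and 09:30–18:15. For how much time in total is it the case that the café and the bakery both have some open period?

2 h 44 min

A ∩ B = 05:52–06:29, 15:10–16:28, 17:26–18:15.
Total: 37 min + 1 h 18 min + 49 min = 2 h 44 min.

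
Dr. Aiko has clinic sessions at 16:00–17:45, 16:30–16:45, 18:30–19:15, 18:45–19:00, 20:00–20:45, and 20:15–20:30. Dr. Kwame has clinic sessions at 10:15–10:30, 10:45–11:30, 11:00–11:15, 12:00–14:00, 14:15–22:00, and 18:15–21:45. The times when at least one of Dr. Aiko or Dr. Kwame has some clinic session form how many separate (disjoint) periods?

A, merged: 16:00-17:45, 18:30-19:15, 20:00-20:45.
B, merged: 10:15-10:30, 10:45-11:30, 12:00-14:00, 14:15-22:00.
A ∪ B = 10:15-10:30, 10:45-11:30, 12:00-14:00, 14:15-22:00.
That is 4 disjoint pieces.

4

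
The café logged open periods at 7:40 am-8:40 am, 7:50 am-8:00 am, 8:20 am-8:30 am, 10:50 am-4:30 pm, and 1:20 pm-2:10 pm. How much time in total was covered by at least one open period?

Merged: 7:40 am-8:40 am, 10:50 am-4:30 pm.
Lengths: 1 h + 5 h 40 min = 6 h 40 min.

6 h 40 min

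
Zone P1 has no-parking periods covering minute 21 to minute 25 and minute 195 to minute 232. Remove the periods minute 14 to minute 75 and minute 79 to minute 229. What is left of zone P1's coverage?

minute 229 to minute 232

minute 21 to minute 25: fully covered by B → removed.
minute 195 to minute 232 minus B → minute 229 to minute 232.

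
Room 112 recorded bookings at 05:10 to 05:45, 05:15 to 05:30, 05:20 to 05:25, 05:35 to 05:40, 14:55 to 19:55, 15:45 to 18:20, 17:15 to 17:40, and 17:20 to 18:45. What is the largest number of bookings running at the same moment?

Walk the sorted start/end points keeping a running depth.
The depth first hits 4 at 17:20.

4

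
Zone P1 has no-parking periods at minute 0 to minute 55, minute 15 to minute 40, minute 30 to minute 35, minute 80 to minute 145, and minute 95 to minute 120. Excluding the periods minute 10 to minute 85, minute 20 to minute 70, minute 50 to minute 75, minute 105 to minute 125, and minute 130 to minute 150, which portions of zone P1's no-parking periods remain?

minute 0 to minute 10, minute 85 to minute 105, minute 125 to minute 130

Merge the first list: minute 0 to minute 55, minute 80 to minute 145.
Merge the second list: minute 10 to minute 85, minute 105 to minute 125, minute 130 to minute 150.
minute 0 to minute 55 minus B → minute 0 to minute 10.
minute 80 to minute 145 minus B → minute 85 to minute 105, minute 125 to minute 130.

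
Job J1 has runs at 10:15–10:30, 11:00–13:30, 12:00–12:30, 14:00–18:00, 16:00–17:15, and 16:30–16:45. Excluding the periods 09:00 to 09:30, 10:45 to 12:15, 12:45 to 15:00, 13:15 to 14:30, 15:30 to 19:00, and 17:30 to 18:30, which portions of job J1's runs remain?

10:15–10:30, 12:15–12:45, 15:00–15:30

Merge the first list: 10:15–10:30, 11:00–13:30, 14:00–18:00.
Merge the second list: 09:00–09:30, 10:45–12:15, 12:45–15:00, 15:30–19:00.
10:15–10:30: no B overlap → unchanged.
11:00–13:30 minus B → 12:15–12:45.
14:00–18:00 minus B → 15:00–15:30.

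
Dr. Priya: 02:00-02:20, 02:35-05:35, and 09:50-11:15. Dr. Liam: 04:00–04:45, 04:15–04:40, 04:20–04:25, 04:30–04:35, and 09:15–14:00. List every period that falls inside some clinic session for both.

B, merged: 04:00–04:45, 09:15–14:00.
02:00–02:20 falls entirely outside B.
02:35–05:35 overlaps B on 04:00–04:45.
09:50–11:15 overlaps B on 09:50–11:15.

04:00–04:45, 09:50–11:15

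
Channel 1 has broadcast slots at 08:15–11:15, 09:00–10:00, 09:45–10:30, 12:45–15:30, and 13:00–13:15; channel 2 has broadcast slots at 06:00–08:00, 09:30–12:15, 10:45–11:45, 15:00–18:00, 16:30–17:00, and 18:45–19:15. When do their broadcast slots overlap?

Merge the first list: 08:15–11:15, 12:45–15:30.
Merge the second list: 06:00–08:00, 09:30–12:15, 15:00–18:00, 18:45–19:15.
08:15–11:15 ∩ B → 09:30–11:15.
12:45–15:30 ∩ B → 15:00–15:30.

09:30–11:15, 15:00–15:30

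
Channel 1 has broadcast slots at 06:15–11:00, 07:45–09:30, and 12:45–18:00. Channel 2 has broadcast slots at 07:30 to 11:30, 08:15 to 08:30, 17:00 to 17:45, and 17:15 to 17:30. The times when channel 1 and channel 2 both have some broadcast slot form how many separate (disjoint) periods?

First set merges to 06:15–11:00, 12:45–18:00.
Second set merges to 07:30–11:30, 17:00–17:45.
A ∩ B = 07:30–11:00, 17:00–17:45.
That is 2 disjoint pieces.

2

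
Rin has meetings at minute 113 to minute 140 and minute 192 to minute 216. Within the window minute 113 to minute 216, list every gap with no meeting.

Covered (merged): minute 113 to minute 140, minute 192 to minute 216.
Uncovered inside minute 113 to minute 216: minute 140 to minute 192.

minute 140 to minute 192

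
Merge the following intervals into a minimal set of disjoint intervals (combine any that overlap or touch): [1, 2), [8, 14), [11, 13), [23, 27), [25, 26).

[8, 14) is disjoint → start new block.
[11, 13) overlaps/touches [8, 14) → extend to [8, 14).
[23, 27) is disjoint → start new block.
[25, 26) overlaps/touches [23, 27) → extend to [23, 27).

[1, 2) ∪ [8, 14) ∪ [23, 27)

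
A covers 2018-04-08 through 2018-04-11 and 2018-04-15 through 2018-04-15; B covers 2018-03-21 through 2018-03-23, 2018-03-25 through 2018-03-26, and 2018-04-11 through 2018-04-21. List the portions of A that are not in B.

2018-04-08 through 2018-04-10

2018-04-08 through 2018-04-11 minus B → 2018-04-08 through 2018-04-10.
2018-04-15 through 2018-04-15: fully covered by B → removed.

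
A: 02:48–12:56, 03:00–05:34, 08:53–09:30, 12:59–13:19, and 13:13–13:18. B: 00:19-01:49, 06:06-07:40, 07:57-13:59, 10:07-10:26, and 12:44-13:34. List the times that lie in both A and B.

06:06–07:40, 07:57–12:56, 12:59–13:19

First set merges to 02:48–12:56, 12:59–13:19.
Second set merges to 00:19–01:49, 06:06–07:40, 07:57–13:59.
02:48–12:56 ∩ B → 06:06–07:40, 07:57–12:56.
12:59–13:19 ∩ B → 12:59–13:19.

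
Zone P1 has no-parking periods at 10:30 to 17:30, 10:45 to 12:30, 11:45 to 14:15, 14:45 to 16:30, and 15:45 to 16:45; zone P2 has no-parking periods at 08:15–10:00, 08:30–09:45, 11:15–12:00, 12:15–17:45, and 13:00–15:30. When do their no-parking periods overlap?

First set merges to 10:30–17:30.
Second set merges to 08:15–10:00, 11:15–12:00, 12:15–17:45.
10:30–17:30 meets the second set on 11:15–12:00, 12:15–17:30.

11:15–12:00, 12:15–17:30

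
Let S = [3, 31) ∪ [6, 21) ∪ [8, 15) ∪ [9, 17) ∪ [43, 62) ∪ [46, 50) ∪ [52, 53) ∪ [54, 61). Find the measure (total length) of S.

Merged: [3, 31), [43, 62).
Lengths: 28 + 19 = 47.

47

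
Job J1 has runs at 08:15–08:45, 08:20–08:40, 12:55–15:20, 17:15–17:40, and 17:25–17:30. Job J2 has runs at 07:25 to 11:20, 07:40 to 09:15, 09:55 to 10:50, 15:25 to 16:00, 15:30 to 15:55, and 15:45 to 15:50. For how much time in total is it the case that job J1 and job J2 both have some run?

30 min

Merge the first list: 08:15–08:45, 12:55–15:20, 17:15–17:40.
Merge the second list: 07:25–11:20, 15:25–16:00.
A ∩ B = 08:15–08:45.
Total: 30 min.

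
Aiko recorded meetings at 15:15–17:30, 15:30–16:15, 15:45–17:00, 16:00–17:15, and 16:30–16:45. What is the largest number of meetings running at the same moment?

At 16:00, 4 of the intervals are simultaneously active.
No point has more.

4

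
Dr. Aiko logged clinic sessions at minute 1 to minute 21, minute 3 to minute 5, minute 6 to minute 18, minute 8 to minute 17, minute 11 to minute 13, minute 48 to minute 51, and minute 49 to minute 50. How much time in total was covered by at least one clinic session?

23 minutes

Merged: minute 1 to minute 21, minute 48 to minute 51.
Lengths: 20 minutes + 3 minutes = 23 minutes.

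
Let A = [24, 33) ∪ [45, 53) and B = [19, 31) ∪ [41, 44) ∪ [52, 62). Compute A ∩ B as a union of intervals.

[24, 31) ∪ [52, 53)

[24, 33) ∩ B → [24, 31).
[45, 53) ∩ B → [52, 53).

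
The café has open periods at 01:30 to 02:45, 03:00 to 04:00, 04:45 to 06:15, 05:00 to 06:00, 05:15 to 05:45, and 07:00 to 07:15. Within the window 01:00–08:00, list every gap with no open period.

After merging, the occupied span is 01:30–02:45, 03:00–04:00, 04:45–06:15, 07:00–07:15.
Complement within 01:00–08:00: 01:00–01:30, 02:45–03:00, 04:00–04:45, 06:15–07:00, 07:15–08:00.

01:00–01:30, 02:45–03:00, 04:00–04:45, 06:15–07:00, 07:15–08:00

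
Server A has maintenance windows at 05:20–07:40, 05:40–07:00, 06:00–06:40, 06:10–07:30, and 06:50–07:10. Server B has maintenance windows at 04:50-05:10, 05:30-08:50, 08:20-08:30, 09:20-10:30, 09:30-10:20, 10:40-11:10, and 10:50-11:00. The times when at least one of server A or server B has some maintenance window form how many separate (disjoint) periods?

4

A, merged: 05:20–07:40.
B, merged: 04:50–05:10, 05:30–08:50, 09:20–10:30, 10:40–11:10.
A ∪ B = 04:50–05:10, 05:20–08:50, 09:20–10:30, 10:40–11:10.
That is 4 disjoint pieces.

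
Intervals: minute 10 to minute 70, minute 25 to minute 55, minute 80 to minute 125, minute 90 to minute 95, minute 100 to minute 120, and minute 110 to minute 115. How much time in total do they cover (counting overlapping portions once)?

Merged: minute 10 to minute 70, minute 80 to minute 125.
Lengths: 60 minutes + 45 minutes = 105 minutes.

105 minutes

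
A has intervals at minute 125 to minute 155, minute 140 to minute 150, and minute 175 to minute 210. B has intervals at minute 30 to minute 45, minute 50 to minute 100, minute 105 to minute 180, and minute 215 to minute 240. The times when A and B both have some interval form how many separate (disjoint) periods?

Merge the first list: minute 125 to minute 155, minute 175 to minute 210.
A ∩ B = minute 125 to minute 155, minute 175 to minute 180.
That is 2 disjoint pieces.

2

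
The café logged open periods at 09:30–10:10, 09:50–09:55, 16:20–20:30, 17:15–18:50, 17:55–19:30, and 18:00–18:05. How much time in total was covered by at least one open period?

Merged: 09:30–10:10, 16:20–20:30.
Lengths: 40 min + 4 h 10 min = 4 h 50 min.

4 h 50 min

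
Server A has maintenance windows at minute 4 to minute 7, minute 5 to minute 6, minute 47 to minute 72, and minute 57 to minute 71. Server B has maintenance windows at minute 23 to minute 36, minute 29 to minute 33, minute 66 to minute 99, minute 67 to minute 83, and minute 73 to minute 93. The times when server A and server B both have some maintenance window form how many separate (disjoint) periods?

1

Merge the first list: minute 4 to minute 7, minute 47 to minute 72.
Merge the second list: minute 23 to minute 36, minute 66 to minute 99.
A ∩ B = minute 66 to minute 72.
That is 1 disjoint piece.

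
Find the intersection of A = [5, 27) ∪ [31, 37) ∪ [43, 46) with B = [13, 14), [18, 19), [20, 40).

[5, 27) overlaps B on [13, 14), [18, 19), [20, 27).
[31, 37) overlaps B on [31, 37).
[43, 46) falls entirely outside B.

[13, 14) ∪ [18, 19) ∪ [20, 27) ∪ [31, 37)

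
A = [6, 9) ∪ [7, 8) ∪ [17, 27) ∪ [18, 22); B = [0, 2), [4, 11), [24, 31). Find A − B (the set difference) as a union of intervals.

First set merges to [6, 9), [17, 27).
[6, 9): fully covered by B → removed.
[17, 27) minus B → [17, 24).

[17, 24)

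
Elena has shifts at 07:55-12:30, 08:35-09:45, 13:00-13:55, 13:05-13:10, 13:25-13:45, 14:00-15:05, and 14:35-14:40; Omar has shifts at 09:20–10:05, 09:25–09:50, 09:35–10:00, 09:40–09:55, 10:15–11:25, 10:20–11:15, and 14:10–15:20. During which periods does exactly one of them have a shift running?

A, merged: 07:55-12:30, 13:00-13:55, 14:00-15:05.
B, merged: 09:20-10:05, 10:15-11:25, 14:10-15:20.
A \ B = 07:55-09:20, 10:05-10:15, 11:25-12:30, 13:00-13:55, 14:00-14:10.
B \ A = 15:05-15:20.
Union of the two gives the symmetric difference.

07:55-09:20, 10:05-10:15, 11:25-12:30, 13:00-13:55, 14:00-14:10, 15:05-15:20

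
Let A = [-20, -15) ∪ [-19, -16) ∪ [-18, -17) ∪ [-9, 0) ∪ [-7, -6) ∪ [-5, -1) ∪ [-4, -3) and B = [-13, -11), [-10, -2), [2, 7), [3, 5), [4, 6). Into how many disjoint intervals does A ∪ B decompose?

A, merged: [-20, -15), [-9, 0).
B, merged: [-13, -11), [-10, -2), [2, 7).
A ∪ B = [-20, -15), [-13, -11), [-10, 0), [2, 7).
That is 4 disjoint pieces.

4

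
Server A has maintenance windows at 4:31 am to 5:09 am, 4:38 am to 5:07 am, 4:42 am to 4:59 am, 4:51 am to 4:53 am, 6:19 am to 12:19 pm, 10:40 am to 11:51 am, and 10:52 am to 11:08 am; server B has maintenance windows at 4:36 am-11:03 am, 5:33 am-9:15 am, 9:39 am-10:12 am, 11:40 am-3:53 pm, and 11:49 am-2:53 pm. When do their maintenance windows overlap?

4:36 am–5:09 am, 6:19 am–11:03 am, 11:40 am–12:19 pm

Merge the first list: 4:31 am–5:09 am, 6:19 am–12:19 pm.
Merge the second list: 4:36 am–11:03 am, 11:40 am–3:53 pm.
4:31 am–5:09 am ∩ B → 4:36 am–5:09 am.
6:19 am–12:19 pm ∩ B → 6:19 am–11:03 am, 11:40 am–12:19 pm.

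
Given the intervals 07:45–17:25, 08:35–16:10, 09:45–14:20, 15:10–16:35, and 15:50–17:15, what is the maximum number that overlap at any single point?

4

At 15:50, 4 of the intervals are simultaneously active.
No point has more.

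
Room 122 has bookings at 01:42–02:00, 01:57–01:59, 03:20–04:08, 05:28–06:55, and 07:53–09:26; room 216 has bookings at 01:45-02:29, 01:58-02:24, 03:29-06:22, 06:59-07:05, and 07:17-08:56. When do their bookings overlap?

First set merges to 01:42–02:00, 03:20–04:08, 05:28–06:55, 07:53–09:26.
Second set merges to 01:45–02:29, 03:29–06:22, 06:59–07:05, 07:17–08:56.
01:42–02:00 meets the second set on 01:45–02:00.
03:20–04:08 meets the second set on 03:29–04:08.
05:28–06:55 meets the second set on 05:28–06:22.
07:53–09:26 meets the second set on 07:53–08:56.

01:45–02:00, 03:29–04:08, 05:28–06:22, 07:53–08:56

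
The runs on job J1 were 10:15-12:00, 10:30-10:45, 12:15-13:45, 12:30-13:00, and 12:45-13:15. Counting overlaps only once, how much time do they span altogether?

3 h 15 min

Merged: 10:15-12:00, 12:15-13:45.
Lengths: 1 h 45 min + 1 h 30 min = 3 h 15 min.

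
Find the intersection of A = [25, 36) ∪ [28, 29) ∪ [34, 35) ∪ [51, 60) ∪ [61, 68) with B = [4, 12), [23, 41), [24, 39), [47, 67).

[25, 36) ∪ [51, 60) ∪ [61, 67)

First set merges to [25, 36), [51, 60), [61, 68).
Second set merges to [4, 12), [23, 41), [47, 67).
[25, 36) overlaps B on [25, 36).
[51, 60) overlaps B on [51, 60).
[61, 68) overlaps B on [61, 67).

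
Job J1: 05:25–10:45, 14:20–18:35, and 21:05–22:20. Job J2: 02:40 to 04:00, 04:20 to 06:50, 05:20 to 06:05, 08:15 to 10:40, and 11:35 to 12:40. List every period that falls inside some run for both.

Second set merges to 02:40–04:00, 04:20–06:50, 08:15–10:40, 11:35–12:40.
05:25–10:45 meets the second set on 05:25–06:50, 08:15–10:40.
14:20–18:35: no overlap with the second set.
21:05–22:20: no overlap with the second set.

05:25–06:50, 08:15–10:40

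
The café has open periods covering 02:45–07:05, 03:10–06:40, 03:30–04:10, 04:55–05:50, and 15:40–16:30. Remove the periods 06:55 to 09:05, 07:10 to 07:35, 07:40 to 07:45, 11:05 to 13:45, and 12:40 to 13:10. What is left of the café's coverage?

02:45–06:55, 15:40–16:30

Merge the first list: 02:45–07:05, 15:40–16:30.
Merge the second list: 06:55–09:05, 11:05–13:45.
02:45–07:05 \ B = 02:45–06:55.
15:40–16:30: nothing removed.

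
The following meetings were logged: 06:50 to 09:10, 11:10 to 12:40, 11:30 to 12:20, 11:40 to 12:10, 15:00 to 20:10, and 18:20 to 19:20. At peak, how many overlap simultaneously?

3

Walk the sorted start/end points keeping a running depth.
The depth first hits 3 at 11:40.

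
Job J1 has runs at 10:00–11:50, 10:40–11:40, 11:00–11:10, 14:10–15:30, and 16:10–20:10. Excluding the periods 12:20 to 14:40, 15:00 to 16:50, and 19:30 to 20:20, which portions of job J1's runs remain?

Merge the first list: 10:00-11:50, 14:10-15:30, 16:10-20:10.
10:00-11:50 is untouched.
14:10-15:30 with B removed leaves 14:40-15:00.
16:10-20:10 with B removed leaves 16:50-19:30.

10:00-11:50, 14:40-15:00, 16:50-19:30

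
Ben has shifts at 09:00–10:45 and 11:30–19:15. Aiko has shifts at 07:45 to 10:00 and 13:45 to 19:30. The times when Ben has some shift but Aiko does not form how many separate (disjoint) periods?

A \ B = 10:00–10:45, 11:30–13:45.
That is 2 disjoint pieces.

2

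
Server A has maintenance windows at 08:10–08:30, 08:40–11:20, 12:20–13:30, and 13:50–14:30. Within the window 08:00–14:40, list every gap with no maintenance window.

08:00–08:10, 08:30–08:40, 11:20–12:20, 13:30–13:50, 14:30–14:40

The merged coverage is 08:10–08:30, 08:40–11:20, 12:20–13:30, 13:50–14:30.
Gaps within 08:00–14:40: 08:00–08:10, 08:30–08:40, 11:20–12:20, 13:30–13:50, 14:30–14:40.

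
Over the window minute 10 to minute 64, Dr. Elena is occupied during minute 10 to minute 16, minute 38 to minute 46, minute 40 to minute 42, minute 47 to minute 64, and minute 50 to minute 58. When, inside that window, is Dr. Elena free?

The merged coverage is minute 10 to minute 16, minute 38 to minute 46, minute 47 to minute 64.
Complement within minute 10 to minute 64: minute 16 to minute 38, minute 46 to minute 47.

minute 16 to minute 38, minute 46 to minute 47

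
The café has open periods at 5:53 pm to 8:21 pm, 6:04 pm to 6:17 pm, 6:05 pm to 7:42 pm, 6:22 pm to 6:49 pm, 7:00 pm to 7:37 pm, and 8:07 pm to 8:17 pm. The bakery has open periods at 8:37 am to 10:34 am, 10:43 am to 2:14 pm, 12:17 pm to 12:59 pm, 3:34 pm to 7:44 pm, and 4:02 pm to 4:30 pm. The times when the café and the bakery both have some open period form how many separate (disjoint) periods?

1

First set merges to 5:53 pm–8:21 pm.
Second set merges to 8:37 am–10:34 am, 10:43 am–2:14 pm, 3:34 pm–7:44 pm.
A ∩ B = 5:53 pm–7:44 pm.
That is 1 disjoint piece.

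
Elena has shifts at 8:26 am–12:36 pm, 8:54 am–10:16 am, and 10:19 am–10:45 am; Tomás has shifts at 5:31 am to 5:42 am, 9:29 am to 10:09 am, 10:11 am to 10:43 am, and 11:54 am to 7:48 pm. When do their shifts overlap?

9:29 am–10:09 am, 10:11 am–10:43 am, 11:54 am–12:36 pm

A, merged: 8:26 am–12:36 pm.
8:26 am–12:36 pm ∩ B → 9:29 am–10:09 am, 10:11 am–10:43 am, 11:54 am–12:36 pm.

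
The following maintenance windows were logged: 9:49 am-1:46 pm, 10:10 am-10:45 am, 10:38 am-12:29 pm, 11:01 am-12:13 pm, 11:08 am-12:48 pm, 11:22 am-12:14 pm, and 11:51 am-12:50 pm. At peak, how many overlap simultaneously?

At 11:51 am, 6 of the intervals are simultaneously active.
No point has more.

6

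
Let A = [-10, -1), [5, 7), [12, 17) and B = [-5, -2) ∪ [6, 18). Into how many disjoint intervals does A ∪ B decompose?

2

A ∪ B = [-10, -1), [5, 18).
That is 2 disjoint pieces.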